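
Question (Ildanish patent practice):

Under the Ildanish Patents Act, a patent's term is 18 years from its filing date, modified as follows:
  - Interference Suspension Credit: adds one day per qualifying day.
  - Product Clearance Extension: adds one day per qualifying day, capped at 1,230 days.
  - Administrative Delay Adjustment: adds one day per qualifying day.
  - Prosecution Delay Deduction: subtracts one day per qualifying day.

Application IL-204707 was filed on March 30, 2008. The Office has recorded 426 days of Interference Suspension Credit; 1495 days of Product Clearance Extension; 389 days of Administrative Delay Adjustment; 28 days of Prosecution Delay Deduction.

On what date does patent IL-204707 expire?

2031-10-07

Base term: filing date + 18 years → 30 March 2026.
Interference Suspension Credit: +426 days → 30 May 2027.
Product Clearance Extension: 1495 days claimed exceeds the 1230-day cap, so +1230 days → 11 October 2030.
Administrative Delay Adjustment: +389 days → 4 November 2031.
Prosecution Delay Deduction: −28 days → 7 October 2031.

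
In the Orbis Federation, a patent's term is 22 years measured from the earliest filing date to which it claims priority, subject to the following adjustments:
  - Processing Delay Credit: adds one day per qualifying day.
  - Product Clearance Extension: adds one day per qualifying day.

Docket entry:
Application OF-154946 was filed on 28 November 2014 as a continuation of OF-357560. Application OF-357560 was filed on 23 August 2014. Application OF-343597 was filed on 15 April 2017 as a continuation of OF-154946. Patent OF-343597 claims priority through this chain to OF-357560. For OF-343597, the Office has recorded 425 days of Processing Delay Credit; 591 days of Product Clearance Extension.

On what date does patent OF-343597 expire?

Earliest priority filing: 23 August 2014.
Base term: 23 August 2014 + 22 years → 23 August 2036.
Processing Delay Credit: +425 days → 22 October 2037.
Product Clearance Extension: +591 days → 5 June 2039.

June 5, 2039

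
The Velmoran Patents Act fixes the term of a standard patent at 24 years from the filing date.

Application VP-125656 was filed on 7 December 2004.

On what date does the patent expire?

2028-12-07

Filing date + 24 years → 7 December 2028.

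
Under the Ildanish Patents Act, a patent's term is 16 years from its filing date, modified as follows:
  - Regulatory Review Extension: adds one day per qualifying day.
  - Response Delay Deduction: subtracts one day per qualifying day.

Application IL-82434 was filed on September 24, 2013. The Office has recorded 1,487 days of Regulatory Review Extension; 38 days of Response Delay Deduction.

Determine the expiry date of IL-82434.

September 12, 2033

Base term: filing date + 16 years → 24 September 2029.
Regulatory Review Extension: +1487 days → 20 October 2033.
Response Delay Deduction: −38 days → 12 September 2033.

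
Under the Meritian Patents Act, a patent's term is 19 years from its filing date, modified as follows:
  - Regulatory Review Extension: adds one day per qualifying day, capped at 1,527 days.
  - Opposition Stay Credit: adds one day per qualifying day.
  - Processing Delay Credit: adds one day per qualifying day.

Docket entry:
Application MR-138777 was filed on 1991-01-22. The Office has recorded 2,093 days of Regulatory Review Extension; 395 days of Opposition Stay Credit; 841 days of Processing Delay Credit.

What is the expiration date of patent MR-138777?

Base term: filing date + 19 years → 22 January 2010.
Regulatory Review Extension: 2093 days claimed exceeds the 1527-day cap, so +1527 days → 29 March 2014.
Opposition Stay Credit: +395 days → 28 April 2015.
Processing Delay Credit: +841 days → 16 August 2017.

August 16, 2017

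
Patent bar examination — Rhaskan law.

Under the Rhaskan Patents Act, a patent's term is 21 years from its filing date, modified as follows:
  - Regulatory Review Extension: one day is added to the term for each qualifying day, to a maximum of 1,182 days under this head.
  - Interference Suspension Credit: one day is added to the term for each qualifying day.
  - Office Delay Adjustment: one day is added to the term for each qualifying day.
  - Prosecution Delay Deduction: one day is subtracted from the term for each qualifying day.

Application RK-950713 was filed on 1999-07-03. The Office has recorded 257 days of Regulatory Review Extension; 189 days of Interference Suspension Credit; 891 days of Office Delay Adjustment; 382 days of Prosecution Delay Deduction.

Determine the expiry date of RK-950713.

February 13, 2023

Base term: filing date + 21 years → 3 July 2020.
Regulatory Review Extension: 257 days (within the 1182-day cap) → +257 days → 17 March 2021.
Interference Suspension Credit: +189 days → 22 September 2021.
Office Delay Adjustment: +891 days → 1 March 2024.
Prosecution Delay Deduction: −382 days → 13 February 2023.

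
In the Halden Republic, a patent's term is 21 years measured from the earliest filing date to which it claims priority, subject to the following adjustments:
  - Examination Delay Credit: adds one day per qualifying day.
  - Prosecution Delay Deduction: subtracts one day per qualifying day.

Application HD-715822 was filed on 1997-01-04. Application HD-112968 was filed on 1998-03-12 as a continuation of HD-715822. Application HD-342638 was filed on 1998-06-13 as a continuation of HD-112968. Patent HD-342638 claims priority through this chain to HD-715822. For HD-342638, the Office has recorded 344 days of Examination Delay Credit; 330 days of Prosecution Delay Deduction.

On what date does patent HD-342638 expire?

Earliest priority filing: 4 January 1997.
Base term: 4 January 1997 + 21 years → 4 January 2018.
Examination Delay Credit: +344 days → 14 December 2018.
Prosecution Delay Deduction: −330 days → 18 January 2018.

2018-01-18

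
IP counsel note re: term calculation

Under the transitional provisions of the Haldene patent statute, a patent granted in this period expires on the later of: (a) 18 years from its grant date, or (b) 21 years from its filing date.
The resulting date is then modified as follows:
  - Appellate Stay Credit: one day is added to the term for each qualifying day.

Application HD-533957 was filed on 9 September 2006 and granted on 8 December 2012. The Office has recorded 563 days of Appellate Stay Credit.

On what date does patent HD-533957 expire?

(a) grant + 18 years → 8 December 2030.
(b) filing + 21 years → 9 September 2027.
Later of the two: 8 December 2030.
Appellate Stay Credit: +563 days → 23 June 2032.

2032-06-23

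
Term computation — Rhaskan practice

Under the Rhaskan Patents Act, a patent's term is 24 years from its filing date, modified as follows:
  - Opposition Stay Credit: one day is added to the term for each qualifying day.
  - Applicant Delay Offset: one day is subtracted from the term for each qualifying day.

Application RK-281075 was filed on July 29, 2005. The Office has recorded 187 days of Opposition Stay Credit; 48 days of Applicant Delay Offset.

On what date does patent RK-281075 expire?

December 15, 2029

Base term: filing date + 24 years → 29 July 2029.
Opposition Stay Credit: +187 days → 1 February 2030.
Applicant Delay Offset: −48 days → 15 December 2029.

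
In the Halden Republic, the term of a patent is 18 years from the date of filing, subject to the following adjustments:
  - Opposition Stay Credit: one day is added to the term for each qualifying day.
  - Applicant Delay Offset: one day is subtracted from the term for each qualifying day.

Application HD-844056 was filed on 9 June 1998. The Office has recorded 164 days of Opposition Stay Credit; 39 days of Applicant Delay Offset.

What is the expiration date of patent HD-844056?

Base term: filing date + 18 years → 9 June 2016.
Opposition Stay Credit: +164 days → 20 November 2016.
Applicant Delay Offset: −39 days → 12 October 2016.

2016-10-12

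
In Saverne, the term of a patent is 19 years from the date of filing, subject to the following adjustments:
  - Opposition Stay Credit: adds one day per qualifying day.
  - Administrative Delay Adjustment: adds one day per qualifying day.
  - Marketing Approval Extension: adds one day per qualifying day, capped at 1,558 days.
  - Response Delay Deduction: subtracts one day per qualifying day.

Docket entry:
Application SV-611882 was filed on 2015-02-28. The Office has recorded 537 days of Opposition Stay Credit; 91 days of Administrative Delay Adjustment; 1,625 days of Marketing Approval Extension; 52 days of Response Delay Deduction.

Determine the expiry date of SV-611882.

2040-01-02

Base term: filing date + 19 years → 28 February 2034.
Opposition Stay Credit: +537 days → 19 August 2035.
Administrative Delay Adjustment: +91 days → 18 November 2035.
Marketing Approval Extension: 1625 days claimed exceeds the 1558-day cap, so +1558 days → 23 February 2040.
Response Delay Deduction: −52 days → 2 January 2040.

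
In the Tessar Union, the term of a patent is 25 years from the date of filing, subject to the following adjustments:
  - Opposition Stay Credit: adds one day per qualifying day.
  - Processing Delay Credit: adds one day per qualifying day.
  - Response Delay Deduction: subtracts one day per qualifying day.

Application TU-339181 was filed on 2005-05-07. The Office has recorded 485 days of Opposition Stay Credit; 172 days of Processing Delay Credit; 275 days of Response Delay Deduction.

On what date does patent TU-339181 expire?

2031-05-24

Base term: filing date + 25 years → 7 May 2030.
Opposition Stay Credit: +485 days → 4 September 2031.
Processing Delay Credit: +172 days → 23 February 2032.
Response Delay Deduction: −275 days → 24 May 2031.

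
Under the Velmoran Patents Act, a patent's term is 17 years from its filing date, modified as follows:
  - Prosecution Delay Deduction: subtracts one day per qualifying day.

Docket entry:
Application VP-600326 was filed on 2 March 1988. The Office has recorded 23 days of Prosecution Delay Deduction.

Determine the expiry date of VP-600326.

Base term: filing date + 17 years → 2 March 2005.
Prosecution Delay Deduction: −23 days → 7 February 2005.

February 7, 2005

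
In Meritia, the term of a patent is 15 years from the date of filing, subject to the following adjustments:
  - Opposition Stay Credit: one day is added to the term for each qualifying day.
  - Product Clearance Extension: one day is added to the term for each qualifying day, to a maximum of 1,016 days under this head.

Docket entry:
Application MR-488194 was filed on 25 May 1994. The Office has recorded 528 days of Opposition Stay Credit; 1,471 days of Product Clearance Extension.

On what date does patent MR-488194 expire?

Base term: filing date + 15 years → 25 May 2009.
Opposition Stay Credit: +528 days → 4 November 2010.
Product Clearance Extension: 1471 days claimed exceeds the 1016-day cap, so +1016 days → 16 August 2013.

August 16, 2013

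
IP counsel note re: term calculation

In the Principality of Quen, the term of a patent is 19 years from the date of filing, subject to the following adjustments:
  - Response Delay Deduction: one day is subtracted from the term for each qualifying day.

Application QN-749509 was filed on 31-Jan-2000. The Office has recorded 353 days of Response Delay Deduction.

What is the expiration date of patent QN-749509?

2018-02-12

Base term: filing date + 19 years → 31 January 2019.
Response Delay Deduction: −353 days → 12 February 2018.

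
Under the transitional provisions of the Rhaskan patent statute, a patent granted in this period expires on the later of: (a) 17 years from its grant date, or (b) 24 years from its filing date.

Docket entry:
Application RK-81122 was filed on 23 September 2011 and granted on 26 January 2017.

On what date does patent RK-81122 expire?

(a) grant + 17 years → 26 January 2034.
(b) filing + 24 years → 23 September 2035.
Later of the two: 23 September 2035.

2035-09-23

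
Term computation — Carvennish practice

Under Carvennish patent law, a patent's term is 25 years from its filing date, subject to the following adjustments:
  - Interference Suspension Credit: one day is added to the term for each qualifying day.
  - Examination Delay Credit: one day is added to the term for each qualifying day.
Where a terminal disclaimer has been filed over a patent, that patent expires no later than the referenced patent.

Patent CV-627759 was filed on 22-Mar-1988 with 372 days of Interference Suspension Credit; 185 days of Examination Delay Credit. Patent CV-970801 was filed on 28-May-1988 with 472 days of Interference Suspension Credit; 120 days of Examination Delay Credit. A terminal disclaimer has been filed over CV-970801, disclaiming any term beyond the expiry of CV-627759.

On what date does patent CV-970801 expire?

September 30, 2014

Natural term of CV-970801:
  Base: filing + 25 years → 28 May 2013.
  Interference Suspension Credit: +472 days → 12 September 2014.
  Examination Delay Credit: +120 days → 10 January 2015.
Expiry of referenced patent CV-627759:
  Base: filing + 25 years → 22 March 2013.
  Interference Suspension Credit: +372 days → 29 March 2014.
  Examination Delay Credit: +185 days → 30 September 2014.
Terminal disclaimer: CV-970801 expires on the earlier of 10 January 2015 and 30 September 2014.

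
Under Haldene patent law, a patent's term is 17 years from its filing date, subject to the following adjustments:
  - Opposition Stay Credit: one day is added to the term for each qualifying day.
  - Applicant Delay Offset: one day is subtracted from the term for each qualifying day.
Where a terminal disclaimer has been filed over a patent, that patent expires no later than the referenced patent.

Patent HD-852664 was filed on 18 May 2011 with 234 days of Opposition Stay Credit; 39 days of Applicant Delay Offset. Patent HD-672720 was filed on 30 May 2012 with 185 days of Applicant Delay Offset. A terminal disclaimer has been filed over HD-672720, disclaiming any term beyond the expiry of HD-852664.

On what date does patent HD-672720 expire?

Natural term of HD-672720:
  Base: filing + 17 years → 30 May 2029.
  Applicant Delay Offset: −185 days → 26 November 2028.
Expiry of referenced patent HD-852664:
  Base: filing + 17 years → 18 May 2028.
  Opposition Stay Credit: +234 days → 7 January 2029.
  Applicant Delay Offset: −39 days → 29 November 2028.
Terminal disclaimer: HD-672720 expires on the earlier of 26 November 2028 and 29 November 2028.

November 26, 2028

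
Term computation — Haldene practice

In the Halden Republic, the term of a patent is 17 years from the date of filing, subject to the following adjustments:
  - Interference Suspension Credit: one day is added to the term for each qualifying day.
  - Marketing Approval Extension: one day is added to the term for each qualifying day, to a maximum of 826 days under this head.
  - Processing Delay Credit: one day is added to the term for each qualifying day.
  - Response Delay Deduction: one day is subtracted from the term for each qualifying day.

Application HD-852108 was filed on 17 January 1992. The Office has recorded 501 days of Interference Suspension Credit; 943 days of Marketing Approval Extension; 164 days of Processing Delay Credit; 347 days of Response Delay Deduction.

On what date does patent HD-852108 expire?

2012-03-06

Base term: filing date + 17 years → 17 January 2009.
Interference Suspension Credit: +501 days → 2 June 2010.
Marketing Approval Extension: 943 days claimed exceeds the 826-day cap, so +826 days → 5 September 2012.
Processing Delay Credit: +164 days → 16 February 2013.
Response Delay Deduction: −347 days → 6 March 2012.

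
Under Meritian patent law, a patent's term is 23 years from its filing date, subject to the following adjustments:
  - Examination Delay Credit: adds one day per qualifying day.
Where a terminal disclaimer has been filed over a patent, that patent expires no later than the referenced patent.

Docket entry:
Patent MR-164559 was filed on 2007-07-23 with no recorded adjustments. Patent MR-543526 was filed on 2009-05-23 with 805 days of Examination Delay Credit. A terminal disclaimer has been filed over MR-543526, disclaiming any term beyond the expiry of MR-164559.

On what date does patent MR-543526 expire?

2030-07-23

Natural term of MR-543526:
  Base: filing + 23 years → 23 May 2032.
  Examination Delay Credit: +805 days → 6 August 2034.
Expiry of referenced patent MR-164559:
  Base: filing + 23 years → 23 July 2030.
Terminal disclaimer: MR-543526 expires on the earlier of 6 August 2034 and 23 July 2030.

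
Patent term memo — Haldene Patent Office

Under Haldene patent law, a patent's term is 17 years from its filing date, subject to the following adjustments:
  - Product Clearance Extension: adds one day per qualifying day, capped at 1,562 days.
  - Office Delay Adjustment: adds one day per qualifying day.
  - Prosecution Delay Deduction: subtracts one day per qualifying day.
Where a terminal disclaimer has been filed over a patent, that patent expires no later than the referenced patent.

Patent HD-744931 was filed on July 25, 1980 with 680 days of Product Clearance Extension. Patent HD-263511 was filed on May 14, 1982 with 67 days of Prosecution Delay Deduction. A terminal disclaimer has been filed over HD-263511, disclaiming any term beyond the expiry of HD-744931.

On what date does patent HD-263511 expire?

March 8, 1999

Natural term of HD-263511:
  Base: filing + 17 years → 14 May 1999.
  Prosecution Delay Deduction: −67 days → 8 March 1999.
Expiry of referenced patent HD-744931:
  Base: filing + 17 years → 25 July 1997.
  Product Clearance Extension: 680 days (within the 1562-day cap) → +680 days → 5 June 1999.
Terminal disclaimer: HD-263511 expires on the earlier of 8 March 1999 and 5 June 1999.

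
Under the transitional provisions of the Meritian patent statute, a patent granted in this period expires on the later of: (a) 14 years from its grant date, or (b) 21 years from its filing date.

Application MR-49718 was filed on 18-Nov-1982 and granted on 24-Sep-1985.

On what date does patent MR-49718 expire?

November 18, 2003

(a) grant + 14 years → 24 September 1999.
(b) filing + 21 years → 18 November 2003.
Later of the two: 18 November 2003.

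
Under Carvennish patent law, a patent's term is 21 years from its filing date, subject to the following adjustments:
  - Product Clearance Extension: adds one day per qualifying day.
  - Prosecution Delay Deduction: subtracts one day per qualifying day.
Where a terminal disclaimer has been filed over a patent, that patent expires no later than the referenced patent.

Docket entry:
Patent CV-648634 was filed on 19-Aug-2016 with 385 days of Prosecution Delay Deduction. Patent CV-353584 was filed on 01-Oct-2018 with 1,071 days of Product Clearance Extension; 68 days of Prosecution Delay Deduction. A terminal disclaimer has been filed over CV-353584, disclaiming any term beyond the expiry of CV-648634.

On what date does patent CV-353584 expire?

Natural term of CV-353584:
  Base: filing + 21 years → 1 October 2039.
  Product Clearance Extension: +1071 days → 6 September 2042.
  Prosecution Delay Deduction: −68 days → 30 June 2042.
Expiry of referenced patent CV-648634:
  Base: filing + 21 years → 19 August 2037.
  Prosecution Delay Deduction: −385 days → 30 July 2036.
Terminal disclaimer: CV-353584 expires on the earlier of 30 June 2042 and 30 July 2036.

2036-07-30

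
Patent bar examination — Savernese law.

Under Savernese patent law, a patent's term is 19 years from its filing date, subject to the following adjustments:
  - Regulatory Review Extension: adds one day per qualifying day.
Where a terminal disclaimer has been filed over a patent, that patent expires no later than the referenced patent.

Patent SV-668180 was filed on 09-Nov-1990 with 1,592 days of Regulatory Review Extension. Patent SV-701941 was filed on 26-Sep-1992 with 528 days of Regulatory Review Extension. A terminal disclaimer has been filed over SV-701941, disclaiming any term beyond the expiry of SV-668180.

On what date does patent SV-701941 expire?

2013-03-07

Natural term of SV-701941:
  Base: filing + 19 years → 26 September 2011.
  Regulatory Review Extension: +528 days → 7 March 2013.
Expiry of referenced patent SV-668180:
  Base: filing + 19 years → 9 November 2009.
  Regulatory Review Extension: +1592 days → 20 March 2014.
Terminal disclaimer: SV-701941 expires on the earlier of 7 March 2013 and 20 March 2014.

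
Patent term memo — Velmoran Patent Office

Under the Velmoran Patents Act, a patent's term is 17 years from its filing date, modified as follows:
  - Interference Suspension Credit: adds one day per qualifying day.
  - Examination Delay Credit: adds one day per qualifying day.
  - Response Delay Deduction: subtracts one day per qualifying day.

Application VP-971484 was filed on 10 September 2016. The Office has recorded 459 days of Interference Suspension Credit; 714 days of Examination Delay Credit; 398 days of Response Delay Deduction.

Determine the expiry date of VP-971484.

2035-10-25

Base term: filing date + 17 years → 10 September 2033.
Interference Suspension Credit: +459 days → 13 December 2034.
Examination Delay Credit: +714 days → 26 November 2036.
Response Delay Deduction: −398 days → 25 October 2035.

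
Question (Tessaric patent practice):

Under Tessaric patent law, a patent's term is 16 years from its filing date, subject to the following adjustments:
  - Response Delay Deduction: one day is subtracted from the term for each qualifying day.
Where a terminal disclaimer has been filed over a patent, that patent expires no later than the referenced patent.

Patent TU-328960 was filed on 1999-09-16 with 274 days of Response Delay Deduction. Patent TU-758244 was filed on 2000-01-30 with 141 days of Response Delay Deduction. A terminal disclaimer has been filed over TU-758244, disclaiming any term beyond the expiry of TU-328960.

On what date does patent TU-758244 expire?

Natural term of TU-758244:
  Base: filing + 16 years → 30 January 2016.
  Response Delay Deduction: −141 days → 11 September 2015.
Expiry of referenced patent TU-328960:
  Base: filing + 16 years → 16 September 2015.
  Response Delay Deduction: −274 days → 16 December 2014.
Terminal disclaimer: TU-758244 expires on the earlier of 11 September 2015 and 16 December 2014.

2014-12-16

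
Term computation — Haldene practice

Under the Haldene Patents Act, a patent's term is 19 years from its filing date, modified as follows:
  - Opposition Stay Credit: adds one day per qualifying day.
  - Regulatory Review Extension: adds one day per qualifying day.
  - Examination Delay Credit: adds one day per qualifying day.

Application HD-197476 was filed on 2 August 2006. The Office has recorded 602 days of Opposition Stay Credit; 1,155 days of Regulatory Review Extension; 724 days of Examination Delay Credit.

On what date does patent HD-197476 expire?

May 18, 2032

Base term: filing date + 19 years → 2 August 2025.
Opposition Stay Credit: +602 days → 27 March 2027.
Regulatory Review Extension: +1155 days → 25 May 2030.
Examination Delay Credit: +724 days → 18 May 2032.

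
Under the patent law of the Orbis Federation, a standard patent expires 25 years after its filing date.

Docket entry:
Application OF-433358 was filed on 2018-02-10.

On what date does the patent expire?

February 10, 2043

Filing date + 25 years → 10 February 2043.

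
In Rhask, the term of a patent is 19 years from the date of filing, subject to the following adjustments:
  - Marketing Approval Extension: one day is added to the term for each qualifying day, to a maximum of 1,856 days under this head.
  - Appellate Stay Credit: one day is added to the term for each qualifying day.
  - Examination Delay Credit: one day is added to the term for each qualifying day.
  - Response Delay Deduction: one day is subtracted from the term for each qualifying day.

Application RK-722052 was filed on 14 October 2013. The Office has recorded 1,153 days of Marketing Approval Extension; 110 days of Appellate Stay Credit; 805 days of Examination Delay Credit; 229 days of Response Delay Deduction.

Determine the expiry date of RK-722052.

2037-10-27

Base term: filing date + 19 years → 14 October 2032.
Marketing Approval Extension: 1153 days (within the 1856-day cap) → +1153 days → 11 December 2035.
Appellate Stay Credit: +110 days → 30 March 2036.
Examination Delay Credit: +805 days → 13 June 2038.
Response Delay Deduction: −229 days → 27 October 2037.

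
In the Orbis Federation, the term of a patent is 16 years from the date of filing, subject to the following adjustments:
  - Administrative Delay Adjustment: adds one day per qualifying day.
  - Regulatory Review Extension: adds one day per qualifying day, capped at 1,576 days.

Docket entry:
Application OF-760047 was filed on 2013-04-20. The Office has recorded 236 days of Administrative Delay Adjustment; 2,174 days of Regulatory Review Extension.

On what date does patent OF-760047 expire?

Base term: filing date + 16 years → 20 April 2029.
Administrative Delay Adjustment: +236 days → 12 December 2029.
Regulatory Review Extension: 2174 days claimed exceeds the 1576-day cap, so +1576 days → 6 April 2034.

2034-04-06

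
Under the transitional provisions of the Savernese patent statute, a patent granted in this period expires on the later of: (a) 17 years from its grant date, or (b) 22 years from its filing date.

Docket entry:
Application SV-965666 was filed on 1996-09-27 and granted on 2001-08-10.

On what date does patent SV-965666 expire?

(a) grant + 17 years → 10 August 2018.
(b) filing + 22 years → 27 September 2018.
Later of the two: 27 September 2018.

September 27, 2018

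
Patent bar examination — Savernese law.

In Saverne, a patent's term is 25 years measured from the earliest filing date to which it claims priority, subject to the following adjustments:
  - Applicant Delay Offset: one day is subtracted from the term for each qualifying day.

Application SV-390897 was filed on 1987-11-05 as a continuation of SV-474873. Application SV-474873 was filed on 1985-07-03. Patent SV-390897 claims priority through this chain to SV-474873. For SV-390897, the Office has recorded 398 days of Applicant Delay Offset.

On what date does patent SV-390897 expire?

May 31, 2009

Earliest priority filing: 3 July 1985.
Base term: 3 July 1985 + 25 years → 3 July 2010.
Applicant Delay Offset: −398 days → 31 May 2009.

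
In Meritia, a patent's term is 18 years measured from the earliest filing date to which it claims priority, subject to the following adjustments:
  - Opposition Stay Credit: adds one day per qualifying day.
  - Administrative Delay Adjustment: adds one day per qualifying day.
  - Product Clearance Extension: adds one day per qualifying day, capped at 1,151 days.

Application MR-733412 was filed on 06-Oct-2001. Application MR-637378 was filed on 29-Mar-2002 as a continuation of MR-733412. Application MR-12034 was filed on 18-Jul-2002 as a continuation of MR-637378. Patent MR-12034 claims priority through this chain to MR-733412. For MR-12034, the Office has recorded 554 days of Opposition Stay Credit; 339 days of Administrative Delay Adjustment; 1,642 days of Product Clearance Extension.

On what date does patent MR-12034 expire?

May 11, 2025

Earliest priority filing: 6 October 2001.
Base term: 6 October 2001 + 18 years → 6 October 2019.
Opposition Stay Credit: +554 days → 12 April 2021.
Administrative Delay Adjustment: +339 days → 17 March 2022.
Product Clearance Extension: 1642 days claimed exceeds the 1151-day cap, so +1151 days → 11 May 2025.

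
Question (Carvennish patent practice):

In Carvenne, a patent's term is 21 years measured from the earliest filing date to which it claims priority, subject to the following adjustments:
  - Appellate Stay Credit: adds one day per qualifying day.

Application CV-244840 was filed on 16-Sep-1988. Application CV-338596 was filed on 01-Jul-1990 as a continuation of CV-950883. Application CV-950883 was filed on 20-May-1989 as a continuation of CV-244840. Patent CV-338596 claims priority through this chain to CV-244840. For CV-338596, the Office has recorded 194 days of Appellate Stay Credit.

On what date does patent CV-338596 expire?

Earliest priority filing: 16 September 1988.
Base term: 16 September 1988 + 21 years → 16 September 2009.
Appellate Stay Credit: +194 days → 29 March 2010.

2010-03-29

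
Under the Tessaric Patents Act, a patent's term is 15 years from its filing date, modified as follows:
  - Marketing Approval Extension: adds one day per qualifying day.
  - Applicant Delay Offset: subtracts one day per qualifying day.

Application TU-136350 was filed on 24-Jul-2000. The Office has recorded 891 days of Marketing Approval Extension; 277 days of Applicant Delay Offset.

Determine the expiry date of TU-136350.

Base term: filing date + 15 years → 24 July 2015.
Marketing Approval Extension: +891 days → 31 December 2017.
Applicant Delay Offset: −277 days → 29 March 2017.

March 29, 2017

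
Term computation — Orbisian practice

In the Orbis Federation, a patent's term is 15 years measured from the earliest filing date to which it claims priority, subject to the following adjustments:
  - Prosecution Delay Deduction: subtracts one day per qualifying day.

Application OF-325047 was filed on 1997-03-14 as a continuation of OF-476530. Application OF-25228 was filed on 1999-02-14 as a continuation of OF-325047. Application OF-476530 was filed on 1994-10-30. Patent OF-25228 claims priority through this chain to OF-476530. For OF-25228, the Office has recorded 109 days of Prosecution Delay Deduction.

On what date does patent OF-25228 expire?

Earliest priority filing: 30 October 1994.
Base term: 30 October 1994 + 15 years → 30 October 2009.
Prosecution Delay Deduction: −109 days → 13 July 2009.

July 13, 2009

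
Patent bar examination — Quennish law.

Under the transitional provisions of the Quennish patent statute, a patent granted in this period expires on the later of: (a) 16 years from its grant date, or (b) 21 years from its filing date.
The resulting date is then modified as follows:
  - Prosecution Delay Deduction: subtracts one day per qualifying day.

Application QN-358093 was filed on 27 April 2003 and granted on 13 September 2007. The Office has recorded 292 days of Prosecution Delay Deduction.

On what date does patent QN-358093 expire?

(a) grant + 16 years → 13 September 2023.
(b) filing + 21 years → 27 April 2024.
Later of the two: 27 April 2024.
Prosecution Delay Deduction: −292 days → 10 July 2023.

July 10, 2023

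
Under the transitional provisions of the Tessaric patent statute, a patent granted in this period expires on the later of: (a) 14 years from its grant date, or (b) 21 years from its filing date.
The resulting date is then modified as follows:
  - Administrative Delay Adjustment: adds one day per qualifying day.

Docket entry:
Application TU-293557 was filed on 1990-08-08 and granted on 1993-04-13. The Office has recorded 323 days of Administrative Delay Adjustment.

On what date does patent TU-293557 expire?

June 26, 2012

(a) grant + 14 years → 13 April 2007.
(b) filing + 21 years → 8 August 2011.
Later of the two: 8 August 2011.
Administrative Delay Adjustment: +323 days → 26 June 2012.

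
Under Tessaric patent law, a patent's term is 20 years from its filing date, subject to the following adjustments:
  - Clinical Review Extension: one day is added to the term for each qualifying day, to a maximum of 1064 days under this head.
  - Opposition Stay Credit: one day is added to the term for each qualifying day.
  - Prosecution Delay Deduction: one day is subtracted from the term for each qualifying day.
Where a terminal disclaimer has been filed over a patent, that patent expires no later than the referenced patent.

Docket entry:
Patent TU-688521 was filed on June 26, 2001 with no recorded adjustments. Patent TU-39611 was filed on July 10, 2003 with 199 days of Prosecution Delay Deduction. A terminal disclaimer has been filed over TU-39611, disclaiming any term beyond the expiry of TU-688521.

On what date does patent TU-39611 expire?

June 26, 2021

Natural term of TU-39611:
  Base: filing + 20 years → 10 July 2023.
  Prosecution Delay Deduction: −199 days → 23 December 2022.
Expiry of referenced patent TU-688521:
  Base: filing + 20 years → 26 June 2021.
Terminal disclaimer: TU-39611 expires on the earlier of 23 December 2022 and 26 June 2021.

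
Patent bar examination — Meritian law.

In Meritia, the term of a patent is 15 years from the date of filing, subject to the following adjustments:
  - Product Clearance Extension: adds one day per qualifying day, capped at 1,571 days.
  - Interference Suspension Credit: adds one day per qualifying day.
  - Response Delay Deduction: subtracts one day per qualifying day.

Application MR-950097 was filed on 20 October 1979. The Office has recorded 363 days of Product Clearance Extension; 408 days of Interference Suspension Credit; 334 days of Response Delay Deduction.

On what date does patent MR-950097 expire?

Base term: filing date + 15 years → 20 October 1994.
Product Clearance Extension: 363 days (within the 1571-day cap) → +363 days → 18 October 1995.
Interference Suspension Credit: +408 days → 29 November 1996.
Response Delay Deduction: −334 days → 31 December 1995.

December 31, 1995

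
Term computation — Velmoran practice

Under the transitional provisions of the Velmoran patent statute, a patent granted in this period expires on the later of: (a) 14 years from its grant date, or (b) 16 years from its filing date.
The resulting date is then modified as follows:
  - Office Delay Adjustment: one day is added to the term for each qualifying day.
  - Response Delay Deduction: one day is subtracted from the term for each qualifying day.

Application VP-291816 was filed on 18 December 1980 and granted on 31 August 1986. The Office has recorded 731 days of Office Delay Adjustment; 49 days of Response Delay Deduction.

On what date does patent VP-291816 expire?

(a) grant + 14 years → 31 August 2000.
(b) filing + 16 years → 18 December 1996.
Later of the two: 31 August 2000.
Office Delay Adjustment: +731 days → 1 September 2002.
Response Delay Deduction: −49 days → 14 July 2002.

July 14, 2002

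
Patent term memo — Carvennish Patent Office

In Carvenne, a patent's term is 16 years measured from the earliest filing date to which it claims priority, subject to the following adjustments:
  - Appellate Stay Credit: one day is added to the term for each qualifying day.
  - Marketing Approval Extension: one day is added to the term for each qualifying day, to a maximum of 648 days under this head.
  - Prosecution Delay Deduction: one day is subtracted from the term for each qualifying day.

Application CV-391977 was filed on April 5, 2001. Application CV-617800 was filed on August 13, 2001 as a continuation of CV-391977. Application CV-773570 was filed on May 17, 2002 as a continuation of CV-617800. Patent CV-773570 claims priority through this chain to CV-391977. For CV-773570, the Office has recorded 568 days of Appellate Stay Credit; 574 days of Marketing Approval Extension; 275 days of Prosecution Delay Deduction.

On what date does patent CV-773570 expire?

2019-08-20

Earliest priority filing: 5 April 2001.
Base term: 5 April 2001 + 16 years → 5 April 2017.
Appellate Stay Credit: +568 days → 25 October 2018.
Marketing Approval Extension: 574 days (within the 648-day cap) → +574 days → 21 May 2020.
Prosecution Delay Deduction: −275 days → 20 August 2019.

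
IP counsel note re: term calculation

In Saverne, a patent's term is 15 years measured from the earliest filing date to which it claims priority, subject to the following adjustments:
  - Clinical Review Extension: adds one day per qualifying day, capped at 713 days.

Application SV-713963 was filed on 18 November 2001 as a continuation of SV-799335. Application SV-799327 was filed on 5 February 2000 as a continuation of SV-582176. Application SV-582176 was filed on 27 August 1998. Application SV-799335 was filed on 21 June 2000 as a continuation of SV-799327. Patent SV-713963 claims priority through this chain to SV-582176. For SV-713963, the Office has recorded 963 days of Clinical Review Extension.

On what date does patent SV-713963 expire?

Earliest priority filing: 27 August 1998.
Base term: 27 August 1998 + 15 years → 27 August 2013.
Clinical Review Extension: 963 days claimed exceeds the 713-day cap, so +713 days → 10 August 2015.

August 10, 2015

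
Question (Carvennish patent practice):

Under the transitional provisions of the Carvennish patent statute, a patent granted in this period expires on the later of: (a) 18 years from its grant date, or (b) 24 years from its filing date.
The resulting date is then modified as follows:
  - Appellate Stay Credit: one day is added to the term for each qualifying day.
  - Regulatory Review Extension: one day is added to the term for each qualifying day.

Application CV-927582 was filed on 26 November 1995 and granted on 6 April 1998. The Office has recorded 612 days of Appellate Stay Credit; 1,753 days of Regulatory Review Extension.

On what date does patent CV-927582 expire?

2026-05-18

(a) grant + 18 years → 6 April 2016.
(b) filing + 24 years → 26 November 2019.
Later of the two: 26 November 2019.
Appellate Stay Credit: +612 days → 30 July 2021.
Regulatory Review Extension: +1753 days → 18 May 2026.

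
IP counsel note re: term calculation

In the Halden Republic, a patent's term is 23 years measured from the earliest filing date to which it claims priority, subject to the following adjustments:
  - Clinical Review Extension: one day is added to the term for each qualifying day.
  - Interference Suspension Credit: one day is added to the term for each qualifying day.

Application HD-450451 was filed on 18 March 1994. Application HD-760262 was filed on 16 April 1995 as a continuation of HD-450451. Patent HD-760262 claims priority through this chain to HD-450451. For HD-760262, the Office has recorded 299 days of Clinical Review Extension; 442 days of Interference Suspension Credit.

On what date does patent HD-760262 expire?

March 29, 2019

Earliest priority filing: 18 March 1994.
Base term: 18 March 1994 + 23 years → 18 March 2017.
Clinical Review Extension: +299 days → 11 January 2018.
Interference Suspension Credit: +442 days → 29 March 2019.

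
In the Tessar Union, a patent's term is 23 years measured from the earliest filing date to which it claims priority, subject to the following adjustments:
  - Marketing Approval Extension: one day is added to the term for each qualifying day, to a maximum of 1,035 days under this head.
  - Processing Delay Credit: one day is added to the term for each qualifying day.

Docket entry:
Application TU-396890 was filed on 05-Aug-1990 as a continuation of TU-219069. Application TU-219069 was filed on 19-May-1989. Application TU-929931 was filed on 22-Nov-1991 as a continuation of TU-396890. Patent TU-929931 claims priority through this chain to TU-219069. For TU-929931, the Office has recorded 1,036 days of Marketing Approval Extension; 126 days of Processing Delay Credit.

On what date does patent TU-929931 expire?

Earliest priority filing: 19 May 1989.
Base term: 19 May 1989 + 23 years → 19 May 2012.
Marketing Approval Extension: 1036 days claimed exceeds the 1035-day cap, so +1035 days → 20 March 2015.
Processing Delay Credit: +126 days → 24 July 2015.

July 24, 2015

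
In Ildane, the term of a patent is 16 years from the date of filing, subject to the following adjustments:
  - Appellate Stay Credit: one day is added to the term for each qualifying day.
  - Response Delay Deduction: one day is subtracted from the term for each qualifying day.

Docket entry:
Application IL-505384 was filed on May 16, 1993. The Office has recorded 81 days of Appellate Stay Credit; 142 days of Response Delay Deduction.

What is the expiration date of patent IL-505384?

Base term: filing date + 16 years → 16 May 2009.
Appellate Stay Credit: +81 days → 5 August 2009.
Response Delay Deduction: −142 days → 16 March 2009.

2009-03-16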